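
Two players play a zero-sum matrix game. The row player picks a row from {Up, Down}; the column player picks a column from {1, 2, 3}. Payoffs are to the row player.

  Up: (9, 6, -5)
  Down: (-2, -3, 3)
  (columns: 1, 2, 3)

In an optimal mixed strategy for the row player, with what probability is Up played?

Row minima: Up → -5, Down → -3; maximin = -3.
Column maxima: 1 → 9, 2 → 6, 3 → 3; minimax = 3.
-3 ≠ 3, so there is no saddle point; optimal play is mixed.
1 is strictly dominated by 2 (it gives the row player strictly more in every row), so the column player never plays it.
On the remaining 2×2 (Up, Down vs 2, 3):
Let the row player play Up with probability p. Expected payoff against 2: 6p + (-3)(1−p) = 9p − 3; against 3: (-5)p + 3(1−p) = −8p + 3.
Setting these equal: 9p − 3 = −8p + 3 ⇒ 17p = 6 ⇒ p = 6/17, and the value is (9)·(6/17) − 3 = 3/17.
For the column player: with q = P(2), equating Up's and Down's payoffs gives 11q − 5 = −6q + 3 ⇒ q = 8/17.

6/17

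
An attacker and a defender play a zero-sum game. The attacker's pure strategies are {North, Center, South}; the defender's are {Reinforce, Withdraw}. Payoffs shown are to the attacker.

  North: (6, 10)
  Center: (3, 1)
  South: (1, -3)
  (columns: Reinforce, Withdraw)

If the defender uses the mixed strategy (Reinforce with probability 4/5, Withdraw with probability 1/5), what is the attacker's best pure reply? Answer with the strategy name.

North

Expected payoff of North: (4/5)·6 + (1/5)·10 = 34/5.
Expected payoff of Center: (4/5)·3 + (1/5)·1 = 13/5.
Expected payoff of South: (4/5)·1 + (1/5)·(-3) = 1/5.
The largest is 34/5, so the attacker's best response is North.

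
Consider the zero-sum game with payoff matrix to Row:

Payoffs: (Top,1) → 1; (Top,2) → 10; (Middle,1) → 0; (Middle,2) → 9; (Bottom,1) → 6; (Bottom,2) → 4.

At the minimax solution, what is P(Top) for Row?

2/11

Row minima: Top → 1, Middle → 0, Bottom → 4; maximin = 4.
Column maxima: 1 → 6, 2 → 10; minimax = 6.
4 ≠ 6, so there is no saddle point; optimal play is mixed.
Middle is strictly dominated by Top, so Row never plays it.
On the remaining 2×2 (Top, Bottom vs 1, 2):
Let Row play Top with probability p. Expected payoff against 1: 1p + 6(1−p) = −5p + 6; against 2: 10p + 4(1−p) = 6p + 4.
Setting these equal: −5p + 6 = 6p + 4 ⇒ −11p = -2 ⇒ p = 2/11, and the value is (-5)·(2/11) + 6 = 56/11.
For Column: with q = P(1), equating Top's and Bottom's payoffs gives −9q + 10 = 2q + 4 ⇒ q = 6/11.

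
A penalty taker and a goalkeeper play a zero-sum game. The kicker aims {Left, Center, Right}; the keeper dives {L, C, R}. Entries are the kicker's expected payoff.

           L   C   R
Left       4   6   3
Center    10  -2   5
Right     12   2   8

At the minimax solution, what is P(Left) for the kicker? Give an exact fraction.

Row minima: Left → 3, Center → -2, Right → 2; maximin = 3.
Column maxima: L → 12, C → 6, R → 8; minimax = 6.
3 ≠ 6, so there is no saddle point; optimal play is mixed.
Center is strictly dominated by Right, so the kicker never plays it.
L is strictly dominated by R (it gives the kicker strictly more in every row), so the keeper never plays it.
On the remaining 2×2 (Left, Right vs C, R):
Let the kicker play Left with probability p. Expected payoff against C: 6p + 2(1−p) = 4p + 2; against R: 3p + 8(1−p) = −5p + 8.
Setting these equal: 4p + 2 = −5p + 8 ⇒ 9p = 6 ⇒ p = 2/3, and the value is (4)·(2/3) + 2 = 14/3.
For the keeper: with q = P(C), equating Left's and Right's payoffs gives 3q + 3 = −6q + 8 ⇒ q = 5/9.

2/3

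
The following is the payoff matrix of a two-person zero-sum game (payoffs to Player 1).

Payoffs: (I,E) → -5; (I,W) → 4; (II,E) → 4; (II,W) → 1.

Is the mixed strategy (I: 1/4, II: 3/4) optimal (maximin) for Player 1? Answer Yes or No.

Against E this mix gives (1/4)·(-5) + (3/4)·4 = 7/4.
Against W this mix gives (1/4)·4 + (3/4)·1 = 7/4.
All of Player 2's active replies (E, W) yield 7/4, and no column does worse for Player 1. The mix makes Player 2 indifferent and guarantees 7/4, so it is optimal.

Yes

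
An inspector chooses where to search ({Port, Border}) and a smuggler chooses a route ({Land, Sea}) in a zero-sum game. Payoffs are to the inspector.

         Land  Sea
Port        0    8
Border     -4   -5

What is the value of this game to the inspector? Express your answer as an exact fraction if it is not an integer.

0

Row minima: Port → 0, Border → -5; maximin = 0.
Column maxima: Land → 0, Sea → 8; minimax = 0.
Since maximin = minimax = 0, there is a saddle point and the value is 0.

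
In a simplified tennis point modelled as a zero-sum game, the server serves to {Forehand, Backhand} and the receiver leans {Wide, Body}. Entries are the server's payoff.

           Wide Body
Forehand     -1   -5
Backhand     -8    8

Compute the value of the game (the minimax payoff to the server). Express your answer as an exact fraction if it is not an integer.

-12/5

Row minima: Forehand → -5, Backhand → -8; maximin = -5.
Column maxima: Wide → -1, Body → 8; minimax = -1.
-5 ≠ -1, so there is no saddle point; optimal play is mixed.
Let the server play Forehand with probability p. Expected payoff against Wide: (-1)p + (-8)(1−p) = 7p − 8; against Body: (-5)p + 8(1−p) = −13p + 8.
Setting these equal: 7p − 8 = −13p + 8 ⇒ 20p = 16 ⇒ p = 4/5, and the value is (7)·(4/5) − 8 = -12/5.
For the receiver: with q = P(Wide), equating Forehand's and Backhand's payoffs gives 4q − 5 = −16q + 8 ⇒ q = 13/20.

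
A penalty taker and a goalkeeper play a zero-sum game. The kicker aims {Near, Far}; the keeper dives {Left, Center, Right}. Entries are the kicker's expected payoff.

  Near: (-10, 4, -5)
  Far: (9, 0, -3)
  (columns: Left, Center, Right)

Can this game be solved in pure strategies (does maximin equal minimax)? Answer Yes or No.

Row minima: Near → -10, Far → -3; maximin = -3.
Column maxima: Left → 9, Center → 4, Right → -3; minimax = -3.
maximin = minimax = -3, so a saddle point exists.

Yes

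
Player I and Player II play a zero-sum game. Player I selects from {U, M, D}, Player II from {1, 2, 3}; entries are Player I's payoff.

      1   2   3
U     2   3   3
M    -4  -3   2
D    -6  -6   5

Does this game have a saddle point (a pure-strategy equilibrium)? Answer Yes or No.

Yes

Row minima: U → 2, M → -4, D → -6; maximin = 2.
Column maxima: 1 → 2, 2 → 3, 3 → 5; minimax = 2.
maximin = minimax = 2, so a saddle point exists.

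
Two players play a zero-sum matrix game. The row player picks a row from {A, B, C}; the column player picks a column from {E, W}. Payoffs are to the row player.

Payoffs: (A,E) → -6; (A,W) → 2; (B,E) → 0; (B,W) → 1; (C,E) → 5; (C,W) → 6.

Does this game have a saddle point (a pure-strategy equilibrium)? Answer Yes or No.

Row minima: A → -6, B → 0, C → 5; maximin = 5.
Column maxima: E → 5, W → 6; minimax = 5.
maximin = minimax = 5, so a saddle point exists.

Yes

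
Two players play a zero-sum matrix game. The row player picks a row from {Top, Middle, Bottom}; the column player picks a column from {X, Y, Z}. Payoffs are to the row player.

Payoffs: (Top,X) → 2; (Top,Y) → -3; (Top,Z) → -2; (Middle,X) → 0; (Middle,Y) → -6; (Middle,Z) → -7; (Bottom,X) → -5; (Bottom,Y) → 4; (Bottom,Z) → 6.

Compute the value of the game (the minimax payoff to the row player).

Row minima: Top → -3, Middle → -7, Bottom → -5; maximin = -3.
Column maxima: X → 2, Y → 4, Z → 6; minimax = 2.
-3 ≠ 2, so there is no saddle point; optimal play is mixed.
Middle is strictly dominated by Top, so the row player never plays it.
With Middle eliminated, Z is strictly dominated by Y (it gives the row player strictly more in every remaining row), so the column player never plays it.
On the remaining 2×2 (Top, Bottom vs X, Y):
Let the row player play Top with probability p. Expected payoff against X: 2p + (-5)(1−p) = 7p − 5; against Y: (-3)p + 4(1−p) = −7p + 4.
Setting these equal: 7p − 5 = −7p + 4 ⇒ 14p = 9 ⇒ p = 9/14, and the value is (7)·(9/14) − 5 = -1/2.
For the column player: with q = P(X), equating Top's and Bottom's payoffs gives 5q − 3 = −9q + 4 ⇒ q = 1/2.

-1/2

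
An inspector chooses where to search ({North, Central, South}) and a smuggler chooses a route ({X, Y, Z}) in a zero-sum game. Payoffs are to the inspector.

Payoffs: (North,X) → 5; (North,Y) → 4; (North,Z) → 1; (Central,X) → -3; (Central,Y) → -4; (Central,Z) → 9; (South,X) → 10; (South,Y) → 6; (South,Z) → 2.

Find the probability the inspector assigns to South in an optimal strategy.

Row minima: North → 1, Central → -4, South → 2; maximin = 2.
Column maxima: X → 10, Y → 6, Z → 9; minimax = 6.
2 ≠ 6, so there is no saddle point; optimal play is mixed.
North is strictly dominated by South, so the inspector never plays it.
X is strictly dominated by Y (it gives the inspector strictly more in every row), so the smuggler never plays it.
On the remaining 2×2 (Central, South vs Y, Z):
Let the inspector play Central with probability p. Expected payoff against Y: (-4)p + 6(1−p) = −10p + 6; against Z: 9p + 2(1−p) = 7p + 2.
Setting these equal: −10p + 6 = 7p + 2 ⇒ −17p = -4 ⇒ p = 4/17, and the value is (-10)·(4/17) + 6 = 62/17.
For the smuggler: with q = P(Y), equating Central's and South's payoffs gives −13q + 9 = 4q + 2 ⇒ q = 7/17.

13/17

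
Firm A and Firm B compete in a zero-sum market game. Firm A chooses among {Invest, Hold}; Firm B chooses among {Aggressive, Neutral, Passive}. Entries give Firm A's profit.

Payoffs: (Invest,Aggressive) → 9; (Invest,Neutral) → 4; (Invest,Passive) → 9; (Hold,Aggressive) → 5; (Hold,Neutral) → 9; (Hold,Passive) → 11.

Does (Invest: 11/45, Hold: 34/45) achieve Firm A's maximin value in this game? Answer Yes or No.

No

Against Aggressive this mix gives (11/45)·9 + (34/45)·5 = 269/45.
Against Neutral this mix gives (11/45)·4 + (34/45)·9 = 70/9.
Against Passive this mix gives (11/45)·9 + (34/45)·11 = 473/45.
Firm B will play Aggressive, holding Firm A to 269/45. Shifting weight toward the row that does better against Aggressive would raise this floor (the equalizing mix achieves 61/9 against both Aggressive and Neutral), so the proposed strategy is not optimal.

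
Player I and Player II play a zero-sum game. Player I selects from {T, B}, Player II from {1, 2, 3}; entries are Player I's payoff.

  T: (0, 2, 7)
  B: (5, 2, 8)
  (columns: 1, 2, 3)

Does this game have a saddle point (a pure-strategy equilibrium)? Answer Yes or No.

Row minima: T → 0, B → 2; maximin = 2.
Column maxima: 1 → 5, 2 → 2, 3 → 8; minimax = 2.
maximin = minimax = 2, so a saddle point exists.

Yes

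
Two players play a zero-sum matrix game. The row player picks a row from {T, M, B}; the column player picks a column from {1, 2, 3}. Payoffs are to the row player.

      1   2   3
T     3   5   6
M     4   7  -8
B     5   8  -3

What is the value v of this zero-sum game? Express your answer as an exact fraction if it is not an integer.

39/11

Row minima: T → 3, M → -8, B → -3; maximin = 3.
Column maxima: 1 → 5, 2 → 8, 3 → 6; minimax = 5.
3 ≠ 5, so there is no saddle point; optimal play is mixed.
M is strictly dominated by B, so the row player never plays it.
2 is strictly dominated by 1 (it gives the row player strictly more in every row), so the column player never plays it.
On the remaining 2×2 (T, B vs 1, 3):
Let the row player play T with probability p. Expected payoff against 1: 3p + 5(1−p) = −2p + 5; against 3: 6p + (-3)(1−p) = 9p − 3.
Setting these equal: −2p + 5 = 9p − 3 ⇒ −11p = -8 ⇒ p = 8/11, and the value is (-2)·(8/11) + 5 = 39/11.
For the column player: with q = P(1), equating T's and B's payoffs gives −3q + 6 = 8q − 3 ⇒ q = 9/11.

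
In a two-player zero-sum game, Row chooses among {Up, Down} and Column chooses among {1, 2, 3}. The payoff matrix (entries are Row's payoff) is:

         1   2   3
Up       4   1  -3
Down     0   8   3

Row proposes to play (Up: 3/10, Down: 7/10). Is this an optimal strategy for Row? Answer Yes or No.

Yes

Against 1 this mix gives (3/10)·4 + (7/10)·0 = 6/5.
Against 2 this mix gives (3/10)·1 + (7/10)·8 = 59/10.
Against 3 this mix gives (3/10)·(-3) + (7/10)·3 = 6/5.
All of Column's active replies (1, 3) yield 6/5, and no column does worse for Row. The mix makes Column indifferent and guarantees 6/5, so it is optimal.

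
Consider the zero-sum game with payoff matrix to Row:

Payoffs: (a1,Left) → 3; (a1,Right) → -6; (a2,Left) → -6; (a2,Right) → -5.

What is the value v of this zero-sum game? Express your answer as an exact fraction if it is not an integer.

Row minima: a1 → -6, a2 → -6; maximin = -6.
Column maxima: Left → 3, Right → -5; minimax = -5.
-6 ≠ -5, so there is no saddle point; optimal play is mixed.
Let Row play a1 with probability p. Expected payoff against Left: 3p + (-6)(1−p) = 9p − 6; against Right: (-6)p + (-5)(1−p) = −p − 5.
Setting these equal: 9p − 6 = −p − 5 ⇒ 10p = 1 ⇒ p = 1/10, and the value is (9)·(1/10) − 6 = -51/10.
For Column: with q = P(Left), equating a1's and a2's payoffs gives 9q − 6 = −q − 5 ⇒ q = 1/10.

-51/10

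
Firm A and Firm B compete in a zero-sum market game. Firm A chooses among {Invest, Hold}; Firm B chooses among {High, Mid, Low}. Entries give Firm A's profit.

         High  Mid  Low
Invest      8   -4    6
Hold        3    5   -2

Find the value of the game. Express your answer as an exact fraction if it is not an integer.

Row minima: Invest → -4, Hold → -2; maximin = -2.
Column maxima: High → 8, Mid → 5, Low → 6; minimax = 5.
-2 ≠ 5, so there is no saddle point; optimal play is mixed.
High is strictly dominated by Low (it gives Firm A strictly more in every row), so Firm B never plays it.
On the remaining 2×2 (Invest, Hold vs Mid, Low):
Let Firm A play Invest with probability p. Expected payoff against Mid: (-4)p + 5(1−p) = −9p + 5; against Low: 6p + (-2)(1−p) = 8p − 2.
Setting these equal: −9p + 5 = 8p − 2 ⇒ −17p = -7 ⇒ p = 7/17, and the value is (-9)·(7/17) + 5 = 22/17.
For Firm B: with q = P(Mid), equating Invest's and Hold's payoffs gives −10q + 6 = 7q − 2 ⇒ q = 8/17.

22/17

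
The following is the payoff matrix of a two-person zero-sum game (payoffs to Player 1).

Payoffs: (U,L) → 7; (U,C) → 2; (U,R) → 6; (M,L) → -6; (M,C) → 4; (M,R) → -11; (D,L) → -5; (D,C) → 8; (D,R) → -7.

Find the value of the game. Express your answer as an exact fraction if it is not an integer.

62/19

Row minima: U → 2, M → -11, D → -7; maximin = 2.
Column maxima: L → 7, C → 8, R → 6; minimax = 6.
2 ≠ 6, so there is no saddle point; optimal play is mixed.
M is strictly dominated by D, so Player 1 never plays it.
L is strictly dominated by R (it gives Player 1 strictly more in every row), so Player 2 never plays it.
On the remaining 2×2 (U, D vs C, R):
Let Player 1 play U with probability p. Expected payoff against C: 2p + 8(1−p) = −6p + 8; against R: 6p + (-7)(1−p) = 13p − 7.
Setting these equal: −6p + 8 = 13p − 7 ⇒ −19p = -15 ⇒ p = 15/19, and the value is (-6)·(15/19) + 8 = 62/19.
For Player 2: with q = P(C), equating U's and D's payoffs gives −4q + 6 = 15q − 7 ⇒ q = 13/19.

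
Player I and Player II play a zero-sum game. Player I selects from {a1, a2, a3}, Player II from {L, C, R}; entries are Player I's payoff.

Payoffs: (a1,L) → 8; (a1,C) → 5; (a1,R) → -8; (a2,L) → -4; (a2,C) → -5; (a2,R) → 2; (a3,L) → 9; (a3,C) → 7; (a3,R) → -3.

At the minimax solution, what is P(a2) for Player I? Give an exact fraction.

10/17

Row minima: a1 → -8, a2 → -5, a3 → -3; maximin = -3.
Column maxima: L → 9, C → 7, R → 2; minimax = 2.
-3 ≠ 2, so there is no saddle point; optimal play is mixed.
a1 is strictly dominated by a3, so Player I never plays it.
L is strictly dominated by C (it gives Player I strictly more in every row), so Player II never plays it.
On the remaining 2×2 (a2, a3 vs C, R):
Let Player I play a2 with probability p. Expected payoff against C: (-5)p + 7(1−p) = −12p + 7; against R: 2p + (-3)(1−p) = 5p − 3.
Setting these equal: −12p + 7 = 5p − 3 ⇒ −17p = -10 ⇒ p = 10/17, and the value is (-12)·(10/17) + 7 = -1/17.
For Player II: with q = P(C), equating a2's and a3's payoffs gives −7q + 2 = 10q − 3 ⇒ q = 5/17.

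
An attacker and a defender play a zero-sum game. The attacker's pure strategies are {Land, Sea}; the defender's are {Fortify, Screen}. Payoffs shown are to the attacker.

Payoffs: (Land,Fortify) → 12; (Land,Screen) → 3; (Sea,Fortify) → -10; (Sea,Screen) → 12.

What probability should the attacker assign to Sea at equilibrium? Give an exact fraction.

9/31

Row minima: Land → 3, Sea → -10; maximin = 3.
Column maxima: Fortify → 12, Screen → 12; minimax = 12.
3 ≠ 12, so there is no saddle point; optimal play is mixed.
Let the attacker play Land with probability p. Expected payoff against Fortify: 12p + (-10)(1−p) = 22p − 10; against Screen: 3p + 12(1−p) = −9p + 12.
Setting these equal: 22p − 10 = −9p + 12 ⇒ 31p = 22 ⇒ p = 22/31, and the value is (22)·(22/31) − 10 = 174/31.
For the defender: with q = P(Fortify), equating Land's and Sea's payoffs gives 9q + 3 = −22q + 12 ⇒ q = 9/31.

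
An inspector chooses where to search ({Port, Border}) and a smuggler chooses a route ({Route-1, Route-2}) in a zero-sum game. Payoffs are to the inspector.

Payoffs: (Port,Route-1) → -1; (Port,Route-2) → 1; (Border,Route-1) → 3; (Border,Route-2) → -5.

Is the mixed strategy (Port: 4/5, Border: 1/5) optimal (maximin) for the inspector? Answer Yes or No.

Against Route-1 this mix gives (4/5)·(-1) + (1/5)·3 = -1/5.
Against Route-2 this mix gives (4/5)·1 + (1/5)·(-5) = -1/5.
All of the smuggler's active replies (Route-1, Route-2) yield -1/5, and no column does worse for the inspector. The mix makes the smuggler indifferent and guarantees -1/5, so it is optimal.

Yes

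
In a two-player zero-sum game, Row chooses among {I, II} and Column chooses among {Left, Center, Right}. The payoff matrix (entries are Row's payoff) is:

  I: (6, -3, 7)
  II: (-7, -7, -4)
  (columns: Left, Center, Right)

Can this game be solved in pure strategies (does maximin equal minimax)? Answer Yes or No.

Row minima: I → -3, II → -7; maximin = -3.
Column maxima: Left → 6, Center → -3, Right → 7; minimax = -3.
maximin = minimax = -3, so a saddle point exists.

Yes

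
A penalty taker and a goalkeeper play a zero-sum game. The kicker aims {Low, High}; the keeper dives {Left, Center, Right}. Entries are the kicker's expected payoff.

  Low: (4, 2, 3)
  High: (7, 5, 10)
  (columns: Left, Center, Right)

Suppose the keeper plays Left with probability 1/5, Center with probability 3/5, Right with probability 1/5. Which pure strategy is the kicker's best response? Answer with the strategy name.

Expected payoff of Low: (1/5)·4 + (3/5)·2 + (1/5)·3 = 13/5.
Expected payoff of High: (1/5)·7 + (3/5)·5 + (1/5)·10 = 32/5.
The largest is 32/5, so the kicker's best response is High.

High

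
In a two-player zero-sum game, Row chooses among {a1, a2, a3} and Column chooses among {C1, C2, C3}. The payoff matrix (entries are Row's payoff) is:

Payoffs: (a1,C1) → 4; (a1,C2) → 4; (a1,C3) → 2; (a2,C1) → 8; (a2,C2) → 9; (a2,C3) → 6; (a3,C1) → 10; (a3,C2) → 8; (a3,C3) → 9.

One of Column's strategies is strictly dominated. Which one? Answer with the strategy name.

C3 holds Row's payoff strictly below C1 in every row: 2 < 4, 6 < 8, 9 < 10.
So C1 is strictly dominated for Column.

C1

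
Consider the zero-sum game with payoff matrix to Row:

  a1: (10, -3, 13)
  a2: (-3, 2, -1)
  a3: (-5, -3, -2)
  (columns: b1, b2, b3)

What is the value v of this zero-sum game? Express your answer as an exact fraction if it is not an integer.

Row minima: a1 → -3, a2 → -3, a3 → -5; maximin = -3.
Column maxima: b1 → 10, b2 → 2, b3 → 13; minimax = 2.
-3 ≠ 2, so there is no saddle point; optimal play is mixed.
a3 is strictly dominated by a2, so Row never plays it.
b3 is strictly dominated by b1 (it gives Row strictly more in every row), so Column never plays it.
On the remaining 2×2 (a1, a2 vs b1, b2):
Let Row play a1 with probability p. Expected payoff against b1: 10p + (-3)(1−p) = 13p − 3; against b2: (-3)p + 2(1−p) = −5p + 2.
Setting these equal: 13p − 3 = −5p + 2 ⇒ 18p = 5 ⇒ p = 5/18, and the value is (13)·(5/18) − 3 = 11/18.
For Column: with q = P(b1), equating a1's and a2's payoffs gives 13q − 3 = −5q + 2 ⇒ q = 5/18.

11/18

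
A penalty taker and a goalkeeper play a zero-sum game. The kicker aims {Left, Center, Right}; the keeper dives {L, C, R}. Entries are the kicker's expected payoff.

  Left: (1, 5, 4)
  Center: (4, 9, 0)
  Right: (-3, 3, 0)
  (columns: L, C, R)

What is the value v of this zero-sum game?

Row minima: Left → 1, Center → 0, Right → -3; maximin = 1.
Column maxima: L → 4, C → 9, R → 4; minimax = 4.
1 ≠ 4, so there is no saddle point; optimal play is mixed.
Right is strictly dominated by Left, so the kicker never plays it.
C is strictly dominated by L (it gives the kicker strictly more in every row), so the keeper never plays it.
On the remaining 2×2 (Left, Center vs L, R):
Let the kicker play Left with probability p. Expected payoff against L: 1p + 4(1−p) = −3p + 4; against R: 4p + 0(1−p) = 4p.
Setting these equal: −3p + 4 = 4p ⇒ −7p = -4 ⇒ p = 4/7, and the value is (-3)·(4/7) + 4 = 16/7.
For the keeper: with q = P(L), equating Left's and Center's payoffs gives −3q + 4 = 4q ⇒ q = 4/7.

16/7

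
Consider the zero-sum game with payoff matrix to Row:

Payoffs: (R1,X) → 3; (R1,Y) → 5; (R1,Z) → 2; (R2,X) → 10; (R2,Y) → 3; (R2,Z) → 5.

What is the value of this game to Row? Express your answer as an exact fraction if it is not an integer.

Row minima: R1 → 2, R2 → 3; maximin = 3.
Column maxima: X → 10, Y → 5, Z → 5; minimax = 5.
3 ≠ 5, so there is no saddle point; optimal play is mixed.
X is strictly dominated by Z (it gives Row strictly more in every row), so Column never plays it.
On the remaining 2×2 (R1, R2 vs Y, Z):
Let Row play R1 with probability p. Expected payoff against Y: 5p + 3(1−p) = 2p + 3; against Z: 2p + 5(1−p) = −3p + 5.
Setting these equal: 2p + 3 = −3p + 5 ⇒ 5p = 2 ⇒ p = 2/5, and the value is (2)·(2/5) + 3 = 19/5.
For Column: with q = P(Y), equating R1's and R2's payoffs gives 3q + 2 = −2q + 5 ⇒ q = 3/5.

19/5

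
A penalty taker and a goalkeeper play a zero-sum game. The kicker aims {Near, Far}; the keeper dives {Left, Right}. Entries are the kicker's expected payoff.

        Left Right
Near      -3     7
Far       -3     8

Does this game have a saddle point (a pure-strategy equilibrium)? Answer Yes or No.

Row minima: Near → -3, Far → -3; maximin = -3.
Column maxima: Left → -3, Right → 8; minimax = -3.
maximin = minimax = -3, so a saddle point exists.

Yes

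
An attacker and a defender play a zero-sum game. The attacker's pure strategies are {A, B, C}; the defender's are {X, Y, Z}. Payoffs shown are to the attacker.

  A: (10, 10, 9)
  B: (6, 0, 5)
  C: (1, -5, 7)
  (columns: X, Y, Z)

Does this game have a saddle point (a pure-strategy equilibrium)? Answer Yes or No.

Yes

Row minima: A → 9, B → 0, C → -5; maximin = 9.
Column maxima: X → 10, Y → 10, Z → 9; minimax = 9.
maximin = minimax = 9, so a saddle point exists.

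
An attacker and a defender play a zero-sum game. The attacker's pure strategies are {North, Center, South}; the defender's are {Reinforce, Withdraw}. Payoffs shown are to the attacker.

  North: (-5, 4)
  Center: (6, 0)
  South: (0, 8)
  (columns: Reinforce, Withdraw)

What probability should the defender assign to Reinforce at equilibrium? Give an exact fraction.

4/7

Row minima: North → -5, Center → 0, South → 0; maximin = 0.
Column maxima: Reinforce → 6, Withdraw → 8; minimax = 6.
0 ≠ 6, so there is no saddle point; optimal play is mixed.
North is strictly dominated by South, so the attacker never plays it.
On the remaining 2×2 (Center, South vs Reinforce, Withdraw):
Let the attacker play Center with probability p. Expected payoff against Reinforce: 6p + 0(1−p) = 6p; against Withdraw: 0p + 8(1−p) = −8p + 8.
Setting these equal: 6p = −8p + 8 ⇒ 14p = 8 ⇒ p = 4/7, and the value is (6)·(4/7) = 24/7.
For the defender: with q = P(Reinforce), equating Center's and South's payoffs gives 6q = −8q + 8 ⇒ q = 4/7.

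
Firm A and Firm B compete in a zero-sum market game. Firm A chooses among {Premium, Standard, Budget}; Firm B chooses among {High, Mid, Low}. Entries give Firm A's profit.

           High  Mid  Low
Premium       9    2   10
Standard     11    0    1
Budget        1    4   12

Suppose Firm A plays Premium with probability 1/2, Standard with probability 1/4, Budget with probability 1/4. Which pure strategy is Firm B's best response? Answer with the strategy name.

Mid

If Firm B plays High, Firm A's expected payoff is (1/2)·9 + (1/4)·11 + (1/4)·1 = 15/2.
If Firm B plays Mid, Firm A's expected payoff is (1/2)·2 + (1/4)·0 + (1/4)·4 = 2.
If Firm B plays Low, Firm A's expected payoff is (1/2)·10 + (1/4)·1 + (1/4)·12 = 33/4.
Firm B minimizes Firm A's payoff; the smallest is 2, so the best response is Mid.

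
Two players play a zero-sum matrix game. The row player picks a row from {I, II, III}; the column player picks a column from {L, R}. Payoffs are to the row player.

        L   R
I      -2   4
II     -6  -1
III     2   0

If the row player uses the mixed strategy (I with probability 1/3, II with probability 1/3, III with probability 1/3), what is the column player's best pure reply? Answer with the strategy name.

If the column player plays L, the row player's expected payoff is (1/3)·(-2) + (1/3)·(-6) + (1/3)·2 = -2.
If the column player plays R, the row player's expected payoff is (1/3)·4 + (1/3)·(-1) + (1/3)·0 = 1.
The column player minimizes the row player's payoff; the smallest is -2, so the best response is L.

L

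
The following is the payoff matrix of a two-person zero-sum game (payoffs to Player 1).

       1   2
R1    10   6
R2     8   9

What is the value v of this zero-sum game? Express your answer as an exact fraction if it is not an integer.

Row minima: R1 → 6, R2 → 8; maximin = 8.
Column maxima: 1 → 10, 2 → 9; minimax = 9.
8 ≠ 9, so there is no saddle point; optimal play is mixed.
Let Player 1 play R1 with probability p. Expected payoff against 1: 10p + 8(1−p) = 2p + 8; against 2: 6p + 9(1−p) = −3p + 9.
Setting these equal: 2p + 8 = −3p + 9 ⇒ 5p = 1 ⇒ p = 1/5, and the value is (2)·(1/5) + 8 = 42/5.
For Player 2: with q = P(1), equating R1's and R2's payoffs gives 4q + 6 = −q + 9 ⇒ q = 3/5.

42/5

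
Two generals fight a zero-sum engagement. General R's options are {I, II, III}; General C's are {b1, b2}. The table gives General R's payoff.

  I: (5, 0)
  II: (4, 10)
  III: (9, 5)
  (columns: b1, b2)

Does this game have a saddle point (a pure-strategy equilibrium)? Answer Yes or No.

Row minima: I → 0, II → 4, III → 5; maximin = 5.
Column maxima: b1 → 9, b2 → 10; minimax = 9.
5 ≠ 9, so no pure-strategy equilibrium exists.

No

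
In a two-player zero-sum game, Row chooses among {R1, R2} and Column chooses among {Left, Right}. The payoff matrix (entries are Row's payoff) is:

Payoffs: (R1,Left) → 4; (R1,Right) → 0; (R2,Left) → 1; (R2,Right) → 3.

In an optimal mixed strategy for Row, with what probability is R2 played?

2/3

Row minima: R1 → 0, R2 → 1; maximin = 1.
Column maxima: Left → 4, Right → 3; minimax = 3.
1 ≠ 3, so there is no saddle point; optimal play is mixed.
Let Row play R1 with probability p. Expected payoff against Left: 4p + 1(1−p) = 3p + 1; against Right: 0p + 3(1−p) = −3p + 3.
Setting these equal: 3p + 1 = −3p + 3 ⇒ 6p = 2 ⇒ p = 1/3, and the value is (3)·(1/3) + 1 = 2.
For Column: with q = P(Left), equating R1's and R2's payoffs gives 4q = −2q + 3 ⇒ q = 1/2.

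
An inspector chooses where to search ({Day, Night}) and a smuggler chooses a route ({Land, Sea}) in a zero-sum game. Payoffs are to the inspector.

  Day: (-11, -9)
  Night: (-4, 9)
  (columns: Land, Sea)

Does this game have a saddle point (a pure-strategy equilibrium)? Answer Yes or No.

Row minima: Day → -11, Night → -4; maximin = -4.
Column maxima: Land → -4, Sea → 9; minimax = -4.
maximin = minimax = -4, so a saddle point exists.

Yes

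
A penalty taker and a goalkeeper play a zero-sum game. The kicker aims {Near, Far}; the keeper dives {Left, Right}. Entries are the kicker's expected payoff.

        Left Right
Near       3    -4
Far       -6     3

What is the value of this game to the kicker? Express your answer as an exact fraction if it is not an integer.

Row minima: Near → -4, Far → -6; maximin = -4.
Column maxima: Left → 3, Right → 3; minimax = 3.
-4 ≠ 3, so there is no saddle point; optimal play is mixed.
Let the kicker play Near with probability p. Expected payoff against Left: 3p + (-6)(1−p) = 9p − 6; against Right: (-4)p + 3(1−p) = −7p + 3.
Setting these equal: 9p − 6 = −7p + 3 ⇒ 16p = 9 ⇒ p = 9/16, and the value is (9)·(9/16) − 6 = -15/16.
For the keeper: with q = P(Left), equating Near's and Far's payoffs gives 7q − 4 = −9q + 3 ⇒ q = 7/16.

-15/16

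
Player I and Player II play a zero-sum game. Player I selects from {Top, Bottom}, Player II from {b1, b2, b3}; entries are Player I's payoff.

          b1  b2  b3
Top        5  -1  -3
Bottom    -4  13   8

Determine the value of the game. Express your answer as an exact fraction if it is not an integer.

7/5

Row minima: Top → -3, Bottom → -4; maximin = -3.
Column maxima: b1 → 5, b2 → 13, b3 → 8; minimax = 5.
-3 ≠ 5, so there is no saddle point; optimal play is mixed.
b2 is strictly dominated by b3 (it gives Player I strictly more in every row), so Player II never plays it.
On the remaining 2×2 (Top, Bottom vs b1, b3):
Let Player I play Top with probability p. Expected payoff against b1: 5p + (-4)(1−p) = 9p − 4; against b3: (-3)p + 8(1−p) = −11p + 8.
Setting these equal: 9p − 4 = −11p + 8 ⇒ 20p = 12 ⇒ p = 3/5, and the value is (9)·(3/5) − 4 = 7/5.
For Player II: with q = P(b1), equating Top's and Bottom's payoffs gives 8q − 3 = −12q + 8 ⇒ q = 11/20.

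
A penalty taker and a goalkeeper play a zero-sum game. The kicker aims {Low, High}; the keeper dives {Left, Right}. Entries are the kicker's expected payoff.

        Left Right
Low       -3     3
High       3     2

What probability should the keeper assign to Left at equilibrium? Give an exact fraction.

Row minima: Low → -3, High → 2; maximin = 2.
Column maxima: Left → 3, Right → 3; minimax = 3.
2 ≠ 3, so there is no saddle point; optimal play is mixed.
Let the kicker play Low with probability p. Expected payoff against Left: (-3)p + 3(1−p) = −6p + 3; against Right: 3p + 2(1−p) = p + 2.
Setting these equal: −6p + 3 = p + 2 ⇒ −7p = -1 ⇒ p = 1/7, and the value is (-6)·(1/7) + 3 = 15/7.
For the keeper: with q = P(Left), equating Low's and High's payoffs gives −6q + 3 = q + 2 ⇒ q = 1/7.

1/7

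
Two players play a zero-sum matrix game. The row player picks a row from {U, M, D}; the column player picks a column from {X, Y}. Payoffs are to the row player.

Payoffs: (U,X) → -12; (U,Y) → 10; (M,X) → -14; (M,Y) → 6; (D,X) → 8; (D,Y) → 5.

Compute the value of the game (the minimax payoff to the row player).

28/5

Row minima: U → -12, M → -14, D → 5; maximin = 5.
Column maxima: X → 8, Y → 10; minimax = 8.
5 ≠ 8, so there is no saddle point; optimal play is mixed.
M is strictly dominated by U, so the row player never plays it.
On the remaining 2×2 (U, D vs X, Y):
Let the row player play U with probability p. Expected payoff against X: (-12)p + 8(1−p) = −20p + 8; against Y: 10p + 5(1−p) = 5p + 5.
Setting these equal: −20p + 8 = 5p + 5 ⇒ −25p = -3 ⇒ p = 3/25, and the value is (-20)·(3/25) + 8 = 28/5.
For the column player: with q = P(X), equating U's and D's payoffs gives −22q + 10 = 3q + 5 ⇒ q = 1/5.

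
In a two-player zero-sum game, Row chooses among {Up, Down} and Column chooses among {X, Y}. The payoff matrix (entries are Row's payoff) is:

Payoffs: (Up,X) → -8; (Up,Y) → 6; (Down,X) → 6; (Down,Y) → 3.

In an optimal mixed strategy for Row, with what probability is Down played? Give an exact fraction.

14/17

Row minima: Up → -8, Down → 3; maximin = 3.
Column maxima: X → 6, Y → 6; minimax = 6.
3 ≠ 6, so there is no saddle point; optimal play is mixed.
Let Row play Up with probability p. Expected payoff against X: (-8)p + 6(1−p) = −14p + 6; against Y: 6p + 3(1−p) = 3p + 3.
Setting these equal: −14p + 6 = 3p + 3 ⇒ −17p = -3 ⇒ p = 3/17, and the value is (-14)·(3/17) + 6 = 60/17.
For Column: with q = P(X), equating Up's and Down's payoffs gives −14q + 6 = 3q + 3 ⇒ q = 3/17.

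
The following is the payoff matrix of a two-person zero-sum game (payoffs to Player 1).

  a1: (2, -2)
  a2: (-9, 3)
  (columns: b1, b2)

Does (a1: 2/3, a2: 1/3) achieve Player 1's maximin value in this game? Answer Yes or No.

Against b1 this mix gives (2/3)·2 + (1/3)·(-9) = -5/3.
Against b2 this mix gives (2/3)·(-2) + (1/3)·3 = -1/3.
Player 2 will play b1, holding Player 1 to -5/3. Shifting weight toward the row that does better against b1 would raise this floor (the equalizing mix achieves -3/4 against both b1 and b2), so the proposed strategy is not optimal.

No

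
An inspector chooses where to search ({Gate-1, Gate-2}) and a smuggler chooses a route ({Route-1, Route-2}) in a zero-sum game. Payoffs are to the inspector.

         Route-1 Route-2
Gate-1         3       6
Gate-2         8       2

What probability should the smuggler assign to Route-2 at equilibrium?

Row minima: Gate-1 → 3, Gate-2 → 2; maximin = 3.
Column maxima: Route-1 → 8, Route-2 → 6; minimax = 6.
3 ≠ 6, so there is no saddle point; optimal play is mixed.
Let the inspector play Gate-1 with probability p. Expected payoff against Route-1: 3p + 8(1−p) = −5p + 8; against Route-2: 6p + 2(1−p) = 4p + 2.
Setting these equal: −5p + 8 = 4p + 2 ⇒ −9p = -6 ⇒ p = 2/3, and the value is (-5)·(2/3) + 8 = 14/3.
For the smuggler: with q = P(Route-1), equating Gate-1's and Gate-2's payoffs gives −3q + 6 = 6q + 2 ⇒ q = 4/9.

5/9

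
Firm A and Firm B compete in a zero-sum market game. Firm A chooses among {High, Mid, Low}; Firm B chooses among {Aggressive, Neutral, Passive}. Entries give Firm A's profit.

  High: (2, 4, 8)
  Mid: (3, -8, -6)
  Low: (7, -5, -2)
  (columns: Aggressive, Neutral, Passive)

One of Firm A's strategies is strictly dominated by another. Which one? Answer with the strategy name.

Low gives a strictly higher payoff than Mid against every column: 7 > 3, -5 > -8, -2 > -6.
So Mid is strictly dominated and Firm A never plays it.

Mid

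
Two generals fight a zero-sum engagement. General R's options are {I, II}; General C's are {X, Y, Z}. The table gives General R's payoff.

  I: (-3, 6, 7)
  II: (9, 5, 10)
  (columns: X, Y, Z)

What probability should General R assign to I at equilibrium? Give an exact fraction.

Row minima: I → -3, II → 5; maximin = 5.
Column maxima: X → 9, Y → 6, Z → 10; minimax = 6.
5 ≠ 6, so there is no saddle point; optimal play is mixed.
Z is strictly dominated by X (it gives General R strictly more in every row), so General C never plays it.
On the remaining 2×2 (I, II vs X, Y):
Let General R play I with probability p. Expected payoff against X: (-3)p + 9(1−p) = −12p + 9; against Y: 6p + 5(1−p) = p + 5.
Setting these equal: −12p + 9 = p + 5 ⇒ −13p = -4 ⇒ p = 4/13, and the value is (-12)·(4/13) + 9 = 69/13.
For General C: with q = P(X), equating I's and II's payoffs gives −9q + 6 = 4q + 5 ⇒ q = 1/13.

4/13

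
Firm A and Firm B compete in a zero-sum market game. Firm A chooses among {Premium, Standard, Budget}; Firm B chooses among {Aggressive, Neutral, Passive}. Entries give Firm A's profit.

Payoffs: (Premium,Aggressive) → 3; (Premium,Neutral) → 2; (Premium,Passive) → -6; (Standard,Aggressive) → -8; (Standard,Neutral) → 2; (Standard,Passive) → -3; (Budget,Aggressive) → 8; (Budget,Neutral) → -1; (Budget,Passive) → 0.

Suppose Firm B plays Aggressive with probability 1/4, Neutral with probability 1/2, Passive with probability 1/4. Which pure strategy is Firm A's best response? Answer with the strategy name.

Expected payoff of Premium: (1/4)·3 + (1/2)·2 + (1/4)·(-6) = 1/4.
Expected payoff of Standard: (1/4)·(-8) + (1/2)·2 + (1/4)·(-3) = -7/4.
Expected payoff of Budget: (1/4)·8 + (1/2)·(-1) + (1/4)·0 = 3/2.
The largest is 3/2, so Firm A's best response is Budget.

Budget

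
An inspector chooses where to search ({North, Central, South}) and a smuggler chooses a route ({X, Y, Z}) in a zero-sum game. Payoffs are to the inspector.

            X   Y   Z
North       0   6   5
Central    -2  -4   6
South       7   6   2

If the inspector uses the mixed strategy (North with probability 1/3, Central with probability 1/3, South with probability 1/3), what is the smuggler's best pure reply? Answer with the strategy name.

X

If the smuggler plays X, the inspector's expected payoff is (1/3)·0 + (1/3)·(-2) + (1/3)·7 = 5/3.
If the smuggler plays Y, the inspector's expected payoff is (1/3)·6 + (1/3)·(-4) + (1/3)·6 = 8/3.
If the smuggler plays Z, the inspector's expected payoff is (1/3)·5 + (1/3)·6 + (1/3)·2 = 13/3.
The smuggler minimizes the inspector's payoff; the smallest is 5/3, so the best response is X.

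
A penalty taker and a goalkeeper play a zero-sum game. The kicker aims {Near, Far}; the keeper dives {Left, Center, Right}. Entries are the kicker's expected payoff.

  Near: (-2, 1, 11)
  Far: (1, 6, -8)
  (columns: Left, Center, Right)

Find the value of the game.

Row minima: Near → -2, Far → -8; maximin = -2.
Column maxima: Left → 1, Center → 6, Right → 11; minimax = 1.
-2 ≠ 1, so there is no saddle point; optimal play is mixed.
Center is strictly dominated by Left (it gives the kicker strictly more in every row), so the keeper never plays it.
On the remaining 2×2 (Near, Far vs Left, Right):
Let the kicker play Near with probability p. Expected payoff against Left: (-2)p + 1(1−p) = −3p + 1; against Right: 11p + (-8)(1−p) = 19p − 8.
Setting these equal: −3p + 1 = 19p − 8 ⇒ −22p = -9 ⇒ p = 9/22, and the value is (-3)·(9/22) + 1 = -5/22.
For the keeper: with q = P(Left), equating Near's and Far's payoffs gives −13q + 11 = 9q − 8 ⇒ q = 19/22.

-5/22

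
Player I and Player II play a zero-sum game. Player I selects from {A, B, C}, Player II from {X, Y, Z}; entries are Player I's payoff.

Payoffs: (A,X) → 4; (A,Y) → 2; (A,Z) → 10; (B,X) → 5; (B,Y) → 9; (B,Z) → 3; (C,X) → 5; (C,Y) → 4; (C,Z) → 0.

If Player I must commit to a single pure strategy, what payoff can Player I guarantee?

Row minima: A → 2, B → 3, C → 0.
The best of these is 3.

3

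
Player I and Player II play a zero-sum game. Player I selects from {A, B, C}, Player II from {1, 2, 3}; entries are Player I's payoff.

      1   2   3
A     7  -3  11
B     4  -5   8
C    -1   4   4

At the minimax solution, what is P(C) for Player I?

Row minima: A → -3, B → -5, C → -1; maximin = -1.
Column maxima: 1 → 7, 2 → 4, 3 → 11; minimax = 4.
-1 ≠ 4, so there is no saddle point; optimal play is mixed.
B is strictly dominated by A, so Player I never plays it.
3 is strictly dominated by 1 (it gives Player I strictly more in every row), so Player II never plays it.
On the remaining 2×2 (A, C vs 1, 2):
Let Player I play A with probability p. Expected payoff against 1: 7p + (-1)(1−p) = 8p − 1; against 2: (-3)p + 4(1−p) = −7p + 4.
Setting these equal: 8p − 1 = −7p + 4 ⇒ 15p = 5 ⇒ p = 1/3, and the value is (8)·(1/3) − 1 = 5/3.
For Player II: with q = P(1), equating A's and C's payoffs gives 10q − 3 = −5q + 4 ⇒ q = 7/15.

2/3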